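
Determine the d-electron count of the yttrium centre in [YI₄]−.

d⁰

Each iodide is −1; balancing the −1 overall charge requires Y(III).
Yttrium is a group-3 element; Y(III) is therefore d⁰.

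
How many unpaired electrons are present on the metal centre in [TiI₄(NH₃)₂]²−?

2

Ligand charges: each iodide is −1; ammonia is neutral. With an overall charge of −2 the titanium centre must be in the +2 oxidation state.
Group 4 minus oxidation state 2 gives a d² configuration.
In an octahedral field the d² configuration is t₂g²e_g⁰ (only one arrangement possible), giving 2 unpaired electrons.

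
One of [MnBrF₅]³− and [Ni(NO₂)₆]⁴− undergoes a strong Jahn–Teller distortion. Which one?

[MnBrF₅]³−: Ligand charges: each bromide is −1; each fluoride is −1. With an overall charge of −3 the manganese centre must be in the +3 oxidation state. Group 7 minus oxidation state 3 gives a d⁴ configuration. Bromide and fluoride are weak-field ligands for a first-row metal, so the complex is high-spin. The t₂g³e_g¹ (high-spin) configuration has an unevenly filled e_g set; the Jahn–Teller theorem predicts a tetragonal distortion (typically axial elongation) to lift the degeneracy.
[Ni(NO₂)₆]⁴−: Each nitro (N-bound nitrite) is −1; balancing the −4 overall charge requires Ni(II). Nickel is a group-10 element; Ni(II) is therefore d⁸. The d⁸ configuration leaves the e_g set evenly filled (or empty) — no strong Jahn–Teller driving force.

[MnBrF₅]³−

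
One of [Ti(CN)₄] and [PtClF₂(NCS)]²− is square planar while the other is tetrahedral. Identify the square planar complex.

[PtClF₂(NCS)]²−

For [Ti(CN)₄]: Each cyanide is −1; balancing the 0 overall charge requires Ti(IV). Ti sits in group 4, so the d-electron count is 4 − 4 = 0. A d⁰ ion has no crystal-field stabilisation preference between square planar and tetrahedral, so four ligands adopt the sterically favoured tetrahedral geometry. → tetrahedral.
For [PtClF₂(NCS)]²−: Ligand charges: each chloride is −1; each fluoride is −1; each isothiocyanate is −1. With an overall charge of −2 the platinum centre must be in the +2 oxidation state. Group 10 minus oxidation state 2 gives a d⁸ configuration. A 5d d⁸ ion has a large crystal-field splitting; square planar leaves the high-energy d_{x²−y²} orbital empty and maximises CFSE. → square planar.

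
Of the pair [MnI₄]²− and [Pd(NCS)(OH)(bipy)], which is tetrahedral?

[MnI₄]²−

For [MnI₄]²−: Each iodide is −1; balancing the −2 overall charge requires Mn(II). Manganese is a group-7 element; Mn(II) is therefore d⁵. A high-spin d⁵ ion has zero CFSE in either geometry, so four ligands adopt the sterically favoured tetrahedral geometry. → tetrahedral.
For [Pd(NCS)(OH)(bipy)]: Ligand charges: each isothiocyanate is −1; each hydroxide is −1; 2,2′-bipyridine is neutral. With an overall charge of 0 the palladium centre must be in the +2 oxidation state. Pd sits in group 10, so the d-electron count is 10 − 2 = 8. A 4d d⁸ ion has a large crystal-field splitting; square planar leaves the high-energy d_{x²−y²} orbital empty and maximises CFSE. → square planar.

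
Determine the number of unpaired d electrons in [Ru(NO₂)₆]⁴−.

0

Ligand charges: each nitro (N-bound nitrite) is −1. With an overall charge of −4 the ruthenium centre must be in the +2 oxidation state.
Ruthenium is a group-8 element; Ru(II) is therefore d⁶.
The spin state decides the count: a 4d ion has a large Δₒ and is invariably low-spin.
An octahedral low-spin d⁶ ion is t₂g⁶e_g⁰, giving 0 unpaired electrons.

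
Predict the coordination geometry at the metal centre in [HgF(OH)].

Summing ligand charges against the 0 overall charge gives an oxidation state of +2 for mercury.
Hg sits in group 12, so the d-electron count is 12 − 2 = 10.
Coordination number: 2.
A d¹⁰ ion with only two ligands adopts a linear arrangement (sp hybridisation; no CFSE preference).

linear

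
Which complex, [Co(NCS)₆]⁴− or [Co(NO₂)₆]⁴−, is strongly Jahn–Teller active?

[Co(NCS)₆]⁴−: Summing ligand charges against the −4 overall charge gives an oxidation state of +2 for cobalt. Group 9 minus oxidation state 2 gives a d⁷ configuration. Isothiocyanate is a weak-field ligand for a first-row metal, so the complex is high-spin. The d⁷ configuration leaves the e_g set evenly filled (or empty) — no strong Jahn–Teller driving force.
[Co(NO₂)₆]⁴−: Summing ligand charges against the −4 overall charge gives an oxidation state of +2 for cobalt. Cobalt is a group-9 element; Co(II) is therefore d⁷. Nitro (N-bound nitrite) is a strong-field ligand (high in the spectrochemical series) for a first-row metal, so the complex is low-spin. The t₂g⁶e_g¹ (low-spin) configuration has an unevenly filled e_g set; the Jahn–Teller theorem predicts a tetragonal distortion (typically axial elongation) to lift the degeneracy.

[Co(NO₂)₆]⁴−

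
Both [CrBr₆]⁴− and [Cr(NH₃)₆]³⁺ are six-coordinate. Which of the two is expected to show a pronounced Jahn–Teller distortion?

[CrBr₆]⁴−

[CrBr₆]⁴−: Each bromide is −1; balancing the −4 overall charge requires Cr(II). Group 6 minus oxidation state 2 gives a d⁴ configuration. Bromide is a weak-field ligand for a first-row metal, so the complex is high-spin. The t₂g³e_g¹ (high-spin) configuration has an unevenly filled e_g set; the Jahn–Teller theorem predicts a tetragonal distortion (typically axial elongation) to lift the degeneracy.
[Cr(NH₃)₆]³⁺: Ligand charges: ammonia is neutral. With an overall charge of +3 the chromium centre must be in the +3 oxidation state. Group 6 minus oxidation state 3 gives a d³ configuration. The d³ configuration leaves the e_g set evenly filled (or empty) — no strong Jahn–Teller driving force.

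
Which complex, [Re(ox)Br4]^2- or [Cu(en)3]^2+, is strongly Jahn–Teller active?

[Cu(en)3]^2+

[Re(ox)Br4]^2-: Ligand charges: each oxalate is −2; each bromide is −1. With an overall charge of −2 the rhenium centre must be in the +4 oxidation state. Re sits in group 7, so the d-electron count is 7 − 4 = 3. The d³ configuration leaves the e_g set evenly filled (or empty) — no strong Jahn–Teller driving force.
[Cu(en)3]^2+: Ethylenediamine is neutral; balancing the +2 overall charge requires Cu(II). Group 11 minus oxidation state 2 gives a d⁹ configuration. The t₂g⁶e_g³ configuration has an unevenly filled e_g set; the Jahn–Teller theorem predicts a tetragonal distortion (typically axial elongation) to lift the degeneracy.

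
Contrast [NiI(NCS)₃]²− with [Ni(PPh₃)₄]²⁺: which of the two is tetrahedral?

[NiI(NCS)₃]²−

For [NiI(NCS)₃]²−: Each iodide is −1; each isothiocyanate is −1; balancing the −2 overall charge requires Ni(II). Group 10 minus oxidation state 2 gives a d⁸ configuration. Iodide and isothiocyanate are weak-field ligands. With weak-field ligands the CFSE gain from square planar is small, so a 3d d⁸ ion takes the sterically preferred tetrahedral geometry. → tetrahedral.
For [Ni(PPh₃)₄]²⁺: Summing ligand charges against the +2 overall charge gives an oxidation state of +2 for nickel. Group 10 minus oxidation state 2 gives a d⁸ configuration. Triphenylphosphine is a strong-field ligand (high in the spectrochemical series). A 3d d⁸ ion with strong-field ligands gains enough CFSE to favour square planar over tetrahedral. → square planar.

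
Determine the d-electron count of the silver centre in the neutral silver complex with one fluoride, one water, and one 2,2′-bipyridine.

d10

Ligand charges: each fluoride is −1; water is neutral; 2,2′-bipyridine is neutral. With an overall charge of 0 the silver centre must be in the +1 oxidation state.
Silver is a group-11 element; Ag(I) is therefore d¹⁰.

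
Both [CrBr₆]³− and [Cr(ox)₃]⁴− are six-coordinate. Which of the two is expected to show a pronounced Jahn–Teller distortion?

[Cr(ox)₃]⁴−

[CrBr₆]³−: Each bromide is −1; balancing the −3 overall charge requires Cr(III). Cr sits in group 6, so the d-electron count is 6 − 3 = 3. The d³ configuration leaves the e_g set evenly filled (or empty) — no strong Jahn–Teller driving force.
[Cr(ox)₃]⁴−: Summing ligand charges against the −4 overall charge gives an oxidation state of +2 for chromium. Cr sits in group 6, so the d-electron count is 6 − 2 = 4. Oxalate is a weak-field ligand for a first-row metal, so the complex is high-spin. The t₂g³e_g¹ (high-spin) configuration has an unevenly filled e_g set; the Jahn–Teller theorem predicts a tetragonal distortion (typically axial elongation) to lift the degeneracy.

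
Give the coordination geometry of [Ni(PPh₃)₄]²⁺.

Ligand charges: triphenylphosphine is neutral. With an overall charge of +2 the nickel centre must be in the +2 oxidation state.
Group 10 minus oxidation state 2 gives a d⁸ configuration.
With 4 monodentate ligands the coordination number is 4.
Triphenylphosphine is a strong-field ligand (high in the spectrochemical series).
A 3d d⁸ ion with strong-field ligands gains enough CFSE to favour square planar over tetrahedral.

square planar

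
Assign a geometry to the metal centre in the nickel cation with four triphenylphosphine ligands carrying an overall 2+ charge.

Triphenylphosphine is neutral; balancing the +2 overall charge requires Ni(II).
Group 10 minus oxidation state 2 gives a d⁸ configuration.
Coordination number: 4.
Triphenylphosphine is a strong-field ligand (high in the spectrochemical series).
A 3d d⁸ ion with strong-field ligands gains enough CFSE to favour square planar over tetrahedral.

square planar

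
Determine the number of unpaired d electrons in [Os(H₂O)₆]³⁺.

Ligand charges: water is neutral. With an overall charge of +3 the osmium centre must be in the +3 oxidation state.
Group 8 minus oxidation state 3 gives a d⁵ configuration.
The spin state decides the count: a 5d ion has a large Δₒ and is invariably low-spin.
An octahedral low-spin d⁵ ion is t₂g⁵e_g⁰, giving 1 unpaired electron.

1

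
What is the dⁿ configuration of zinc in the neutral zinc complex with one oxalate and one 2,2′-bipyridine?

d10

Summing ligand charges against the 0 overall charge gives an oxidation state of +2 for zinc.
Group 12 minus oxidation state 2 gives a d¹⁰ configuration.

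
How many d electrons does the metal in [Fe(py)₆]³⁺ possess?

d5

Ligand charges: pyridine is neutral. With an overall charge of +3 the iron centre must be in the +3 oxidation state.
Group 8 minus oxidation state 3 gives a d⁵ configuration.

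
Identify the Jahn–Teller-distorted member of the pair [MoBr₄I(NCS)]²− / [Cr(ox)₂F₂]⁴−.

[Cr(ox)₂F₂]⁴−

[MoBr₄I(NCS)]²−: Ligand charges: each bromide is −1; each iodide is −1; each isothiocyanate is −1. With an overall charge of −2 the molybdenum centre must be in the +4 oxidation state. Group 6 minus oxidation state 4 gives a d² configuration. The d² configuration leaves the e_g set evenly filled (or empty) — no strong Jahn–Teller driving force.
[Cr(ox)₂F₂]⁴−: Ligand charges: each oxalate is −2; each fluoride is −1. With an overall charge of −4 the chromium centre must be in the +2 oxidation state. Chromium is a group-6 element; Cr(II) is therefore d⁴. Fluoride and oxalate are weak-field ligands for a first-row metal, so the complex is high-spin. The t₂g³e_g¹ (high-spin) configuration has an unevenly filled e_g set; the Jahn–Teller theorem predicts a tetragonal distortion (typically axial elongation) to lift the degeneracy.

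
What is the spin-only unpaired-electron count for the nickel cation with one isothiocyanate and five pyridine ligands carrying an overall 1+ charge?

2

Ligand charges: each isothiocyanate is −1; pyridine is neutral. With an overall charge of +1 the nickel centre must be in the +2 oxidation state.
Nickel is a group-10 element; Ni(II) is therefore d⁸.
In an octahedral field the d⁸ configuration is t₂g⁶e_g² (only one arrangement possible), giving 2 unpaired electrons.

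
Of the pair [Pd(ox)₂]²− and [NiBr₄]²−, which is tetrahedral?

For [Pd(ox)₂]²−: Ligand charges: each oxalate is −2. With an overall charge of −2 the palladium centre must be in the +2 oxidation state. Pd sits in group 10, so the d-electron count is 10 − 2 = 8. A 4d d⁸ ion has a large crystal-field splitting; square planar leaves the high-energy d_{x²−y²} orbital empty and maximises CFSE. → square planar.
For [NiBr₄]²−: Each bromide is −1; balancing the −2 overall charge requires Ni(II). Nickel is a group-10 element; Ni(II) is therefore d⁸. Bromide is a weak-field ligand. With weak-field ligands the CFSE gain from square planar is small, so a 3d d⁸ ion takes the sterically preferred tetrahedral geometry. → tetrahedral.

[NiBr₄]²−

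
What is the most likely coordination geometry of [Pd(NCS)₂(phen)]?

square planar

Ligand charges: each isothiocyanate is −1; 1,10-phenanthroline is neutral. With an overall charge of 0 the palladium centre must be in the +2 oxidation state.
Group 10 minus oxidation state 2 gives a d⁸ configuration.
Counting donor atoms: 2×isothiocyanate (monodentate) → 2 donors; 1×1,10-phenanthroline (bidentate) → 2 donors. Coordination number = 4.
A 4d d⁸ ion has a large crystal-field splitting; square planar leaves the high-energy d_{x²−y²} orbital empty and maximises CFSE.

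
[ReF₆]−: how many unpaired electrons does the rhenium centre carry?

Each fluoride is −1; balancing the −1 overall charge requires Re(V).
Re sits in group 7, so the d-electron count is 7 − 5 = 2.
In an octahedral field the d² configuration is t₂g²e_g⁰ (only one arrangement possible), giving 2 unpaired electrons.

2 unpaired electrons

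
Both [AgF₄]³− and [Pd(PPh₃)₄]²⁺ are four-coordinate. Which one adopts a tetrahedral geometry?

For [AgF₄]³−: Summing ligand charges against the −3 overall charge gives an oxidation state of +1 for silver. Group 11 minus oxidation state 1 gives a d¹⁰ configuration. A d¹⁰ ion has no crystal-field stabilisation preference between square planar and tetrahedral, so four ligands adopt the sterically favoured tetrahedral geometry. → tetrahedral.
For [Pd(PPh₃)₄]²⁺: Ligand charges: triphenylphosphine is neutral. With an overall charge of +2 the palladium centre must be in the +2 oxidation state. Pd sits in group 10, so the d-electron count is 10 − 2 = 8. A 4d d⁸ ion has a large crystal-field splitting; square planar leaves the high-energy d_{x²−y²} orbital empty and maximises CFSE. → square planar.

[AgF₄]³−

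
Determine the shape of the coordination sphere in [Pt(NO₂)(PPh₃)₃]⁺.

Summing ligand charges against the +1 overall charge gives an oxidation state of +2 for platinum.
Pt sits in group 10, so the d-electron count is 10 − 2 = 8.
With 4 monodentate ligands the coordination number is 4.
A 5d d⁸ ion has a large crystal-field splitting; square planar leaves the high-energy d_{x²−y²} orbital empty and maximises CFSE.

square planar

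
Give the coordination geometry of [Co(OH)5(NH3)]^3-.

octahedral

Ligand charges: each hydroxide is −1; ammonia is neutral. With an overall charge of −3 the cobalt centre must be in the +2 oxidation state.
Co sits in group 9, so the d-electron count is 9 − 2 = 7.
With 6 monodentate ligands the coordination number is 6.
Six donors around a single metal centre give an octahedral coordination sphere.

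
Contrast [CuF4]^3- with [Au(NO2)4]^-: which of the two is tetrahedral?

[CuF4]^3-

For [CuF4]^3-: Summing ligand charges against the −3 overall charge gives an oxidation state of +1 for copper. Copper is a group-11 element; Cu(I) is therefore d¹⁰. A d¹⁰ ion has no crystal-field stabilisation preference between square planar and tetrahedral, so four ligands adopt the sterically favoured tetrahedral geometry. → tetrahedral.
For [Au(NO2)4]^-: Summing ligand charges against the −1 overall charge gives an oxidation state of +3 for gold. Group 11 minus oxidation state 3 gives a d⁸ configuration. A 5d d⁸ ion has a large crystal-field splitting; square planar leaves the high-energy d_{x²−y²} orbital empty and maximises CFSE. → square planar.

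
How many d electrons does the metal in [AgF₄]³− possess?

Summing ligand charges against the −3 overall charge gives an oxidation state of +1 for silver.
Ag sits in group 11, so the d-electron count is 11 − 1 = 10.

d¹⁰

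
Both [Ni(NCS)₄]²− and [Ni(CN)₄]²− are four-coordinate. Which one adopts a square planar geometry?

[Ni(CN)₄]²−

For [Ni(NCS)₄]²−: Summing ligand charges against the −2 overall charge gives an oxidation state of +2 for nickel. Nickel is a group-10 element; Ni(II) is therefore d⁸. Isothiocyanate is a weak-field ligand. With weak-field ligands the CFSE gain from square planar is small, so a 3d d⁸ ion takes the sterically preferred tetrahedral geometry. → tetrahedral.
For [Ni(CN)₄]²−: Ligand charges: each cyanide is −1. With an overall charge of −2 the nickel centre must be in the +2 oxidation state. Ni sits in group 10, so the d-electron count is 10 − 2 = 8. Cyanide is a strong-field ligand (high in the spectrochemical series). A 3d d⁸ ion with strong-field ligands gains enough CFSE to favour square planar over tetrahedral. → square planar.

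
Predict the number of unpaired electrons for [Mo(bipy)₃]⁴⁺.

2

Summing ligand charges against the +4 overall charge gives an oxidation state of +4 for molybdenum.
Group 6 minus oxidation state 4 gives a d² configuration.
Counting donor atoms: 3×2,2′-bipyridine (bidentate) → 6 donors. Coordination number = 6.
In an octahedral field the d² configuration is t₂g²e_g⁰ (only one arrangement possible), giving 2 unpaired electrons.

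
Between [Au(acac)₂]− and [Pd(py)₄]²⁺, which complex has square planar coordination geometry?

[Pd(py)₄]²⁺

For [Au(acac)₂]−: Each acetylacetonate is −1; balancing the −1 overall charge requires Au(I). Group 11 minus oxidation state 1 gives a d¹⁰ configuration. A d¹⁰ ion has no crystal-field stabilisation preference between square planar and tetrahedral, so four ligands adopt the sterically favoured tetrahedral geometry. → tetrahedral.
For [Pd(py)₄]²⁺: Summing ligand charges against the +2 overall charge gives an oxidation state of +2 for palladium. Group 10 minus oxidation state 2 gives a d⁸ configuration. A 4d d⁸ ion has a large crystal-field splitting; square planar leaves the high-energy d_{x²−y²} orbital empty and maximises CFSE. → square planar.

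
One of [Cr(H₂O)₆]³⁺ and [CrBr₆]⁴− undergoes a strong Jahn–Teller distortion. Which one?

[Cr(H₂O)₆]³⁺: Ligand charges: water is neutral. With an overall charge of +3 the chromium centre must be in the +3 oxidation state. Group 6 minus oxidation state 3 gives a d³ configuration. The d³ configuration leaves the e_g set evenly filled (or empty) — no strong Jahn–Teller driving force.
[CrBr₆]⁴−: Summing ligand charges against the −4 overall charge gives an oxidation state of +2 for chromium. Cr sits in group 6, so the d-electron count is 6 − 2 = 4. Bromide is a weak-field ligand for a first-row metal, so the complex is high-spin. The t₂g³e_g¹ (high-spin) configuration has an unevenly filled e_g set; the Jahn–Teller theorem predicts a tetragonal distortion (typically axial elongation) to lift the degeneracy.

[CrBr₆]⁴−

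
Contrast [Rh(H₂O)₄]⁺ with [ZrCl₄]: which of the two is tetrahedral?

For [Rh(H₂O)₄]⁺: Ligand charges: water is neutral. With an overall charge of +1 the rhodium centre must be in the +1 oxidation state. Rh sits in group 9, so the d-electron count is 9 − 1 = 8. A 4d d⁸ ion has a large crystal-field splitting; square planar leaves the high-energy d_{x²−y²} orbital empty and maximises CFSE. → square planar.
For [ZrCl₄]: Summing ligand charges against the 0 overall charge gives an oxidation state of +4 for zirconium. Zr sits in group 4, so the d-electron count is 4 − 4 = 0. A d⁰ ion has no crystal-field stabilisation preference between square planar and tetrahedral, so four ligands adopt the sterically favoured tetrahedral geometry. → tetrahedral.

[ZrCl₄]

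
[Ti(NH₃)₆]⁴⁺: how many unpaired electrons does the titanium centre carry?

Summing ligand charges against the +4 overall charge gives an oxidation state of +4 for titanium.
Group 4 minus oxidation state 4 gives a d⁰ configuration.
In an octahedral field the d⁰ configuration is t₂g⁰e_g⁰, giving 0 unpaired electrons.

0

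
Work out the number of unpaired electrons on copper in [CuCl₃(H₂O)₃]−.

Summing ligand charges against the −1 overall charge gives an oxidation state of +2 for copper.
Cu sits in group 11, so the d-electron count is 11 − 2 = 9.
In an octahedral field the d⁹ configuration is t₂g⁶e_g³ (only one arrangement possible), giving 1 unpaired electron.

1 unpaired electron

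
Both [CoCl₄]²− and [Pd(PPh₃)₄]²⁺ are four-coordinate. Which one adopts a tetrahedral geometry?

[CoCl₄]²−

For [CoCl₄]²−: Ligand charges: each chloride is −1. With an overall charge of −2 the cobalt centre must be in the +2 oxidation state. Cobalt is a group-9 element; Co(II) is therefore d⁷. For a high-spin 3d d⁷ ion with weak-field ligands the small Δₜ gives little square-planar CFSE advantage, so four ligands adopt the sterically favoured tetrahedral geometry. → tetrahedral.
For [Pd(PPh₃)₄]²⁺: Ligand charges: triphenylphosphine is neutral. With an overall charge of +2 the palladium centre must be in the +2 oxidation state. Group 10 minus oxidation state 2 gives a d⁸ configuration. A 4d d⁸ ion has a large crystal-field splitting; square planar leaves the high-energy d_{x²−y²} orbital empty and maximises CFSE. → square planar.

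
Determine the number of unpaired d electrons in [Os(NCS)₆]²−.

Ligand charges: each isothiocyanate is −1. With an overall charge of −2 the osmium centre must be in the +4 oxidation state.
Os sits in group 8, so the d-electron count is 8 − 4 = 4.
The spin state decides the count: a 5d ion has a large Δₒ and is invariably low-spin.
An octahedral low-spin d⁴ ion is t₂g⁴e_g⁰, giving 2 unpaired electrons.

2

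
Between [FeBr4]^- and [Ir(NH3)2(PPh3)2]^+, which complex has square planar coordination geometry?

For [FeBr4]^-: Each bromide is −1; balancing the −1 overall charge requires Fe(III). Group 8 minus oxidation state 3 gives a d⁵ configuration. A high-spin d⁵ ion has zero CFSE in either geometry, so four ligands adopt the sterically favoured tetrahedral geometry. → tetrahedral.
For [Ir(NH3)2(PPh3)2]^+: Ligand charges: ammonia is neutral; triphenylphosphine is neutral. With an overall charge of +1 the iridium centre must be in the +1 oxidation state. Group 9 minus oxidation state 1 gives a d⁸ configuration. A 5d d⁸ ion has a large crystal-field splitting; square planar leaves the high-energy d_{x²−y²} orbital empty and maximises CFSE. → square planar.

[Ir(NH3)2(PPh3)2]^+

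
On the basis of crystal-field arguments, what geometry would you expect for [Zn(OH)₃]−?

Each hydroxide is −1; balancing the −1 overall charge requires Zn(II).
Zinc is a group-12 element; Zn(II) is therefore d¹⁰.
With 3 monodentate ligands the coordination number is 3.
Three ligands around a d¹⁰ centre minimise repulsion in a trigonal-planar arrangement.

trigonal planar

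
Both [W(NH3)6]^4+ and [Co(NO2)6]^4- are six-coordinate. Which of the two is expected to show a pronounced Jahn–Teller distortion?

[W(NH3)6]^4+: Ammonia is neutral; balancing the +4 overall charge requires W(IV). W sits in group 6, so the d-electron count is 6 − 4 = 2. The d² configuration leaves the e_g set evenly filled (or empty) — no strong Jahn–Teller driving force.
[Co(NO2)6]^4-: Each nitro (N-bound nitrite) is −1; balancing the −4 overall charge requires Co(II). Co sits in group 9, so the d-electron count is 9 − 2 = 7. Nitro (N-bound nitrite) is a strong-field ligand (high in the spectrochemical series) for a first-row metal, so the complex is low-spin. The t₂g⁶e_g¹ (low-spin) configuration has an unevenly filled e_g set; the Jahn–Teller theorem predicts a tetragonal distortion (typically axial elongation) to lift the degeneracy.

[Co(NO2)6]^4-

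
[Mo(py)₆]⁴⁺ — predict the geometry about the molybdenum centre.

Ligand charges: pyridine is neutral. With an overall charge of +4 the molybdenum centre must be in the +4 oxidation state.
Mo sits in group 6, so the d-electron count is 6 − 4 = 2.
With 6 monodentate ligands the coordination number is 6.
Six donors around a single metal centre give an octahedral coordination sphere.

octahedral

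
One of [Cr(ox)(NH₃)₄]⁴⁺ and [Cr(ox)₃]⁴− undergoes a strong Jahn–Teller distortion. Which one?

[Cr(ox)₃]⁴−

[Cr(ox)(NH₃)₄]⁴⁺: Summing ligand charges against the +4 overall charge gives an oxidation state of +6 for chromium. Chromium is a group-6 element; Cr(VI) is therefore d⁰. The d⁰ configuration leaves the e_g set evenly filled (or empty) — no strong Jahn–Teller driving force.
[Cr(ox)₃]⁴−: Ligand charges: each oxalate is −2. With an overall charge of −4 the chromium centre must be in the +2 oxidation state. Group 6 minus oxidation state 2 gives a d⁴ configuration. Oxalate is a weak-field ligand for a first-row metal, so the complex is high-spin. The t₂g³e_g¹ (high-spin) configuration has an unevenly filled e_g set; the Jahn–Teller theorem predicts a tetragonal distortion (typically axial elongation) to lift the degeneracy.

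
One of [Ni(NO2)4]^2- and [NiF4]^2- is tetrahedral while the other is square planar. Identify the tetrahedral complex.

For [Ni(NO2)4]^2-: Summing ligand charges against the −2 overall charge gives an oxidation state of +2 for nickel. Group 10 minus oxidation state 2 gives a d⁸ configuration. Nitro (N-bound nitrite) is a strong-field ligand (high in the spectrochemical series). A 3d d⁸ ion with strong-field ligands gains enough CFSE to favour square planar over tetrahedral. → square planar.
For [NiF4]^2-: Each fluoride is −1; balancing the −2 overall charge requires Ni(II). Group 10 minus oxidation state 2 gives a d⁸ configuration. Fluoride is a weak-field ligand. With weak-field ligands the CFSE gain from square planar is small, so a 3d d⁸ ion takes the sterically preferred tetrahedral geometry. → tetrahedral.

[NiF4]^2-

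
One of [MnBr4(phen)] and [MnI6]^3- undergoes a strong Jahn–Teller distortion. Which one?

[MnI6]^3-

[MnBr4(phen)]: Each bromide is −1; 1,10-phenanthroline is neutral; balancing the 0 overall charge requires Mn(IV). Group 7 minus oxidation state 4 gives a d³ configuration. The d³ configuration leaves the e_g set evenly filled (or empty) — no strong Jahn–Teller driving force.
[MnI6]^3-: Summing ligand charges against the −3 overall charge gives an oxidation state of +3 for manganese. Manganese is a group-7 element; Mn(III) is therefore d⁴. Iodide is a weak-field ligand for a first-row metal, so the complex is high-spin. The t₂g³e_g¹ (high-spin) configuration has an unevenly filled e_g set; the Jahn–Teller theorem predicts a tetragonal distortion (typically axial elongation) to lift the degeneracy.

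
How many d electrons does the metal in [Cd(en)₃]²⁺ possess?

Ethylenediamine is neutral; balancing the +2 overall charge requires Cd(II).
Cadmium is a group-12 element; Cd(II) is therefore d¹⁰.

d¹⁰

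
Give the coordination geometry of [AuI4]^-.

Ligand charges: each iodide is −1. With an overall charge of −1 the gold centre must be in the +3 oxidation state.
Gold is a group-11 element; Au(III) is therefore d⁸.
With 4 monodentate ligands the coordination number is 4.
A 5d d⁸ ion has a large crystal-field splitting; square planar leaves the high-energy d_{x²−y²} orbital empty and maximises CFSE.

square planar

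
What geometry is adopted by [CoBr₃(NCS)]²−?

Summing ligand charges against the −2 overall charge gives an oxidation state of +2 for cobalt.
Cobalt is a group-9 element; Co(II) is therefore d⁷.
Coordination number: 4.
Bromide and isothiocyanate are weak-field ligands.
For a high-spin 3d d⁷ ion with weak-field ligands the small Δₜ gives little square-planar CFSE advantage, so four ligands adopt the sterically favoured tetrahedral geometry.

tetrahedral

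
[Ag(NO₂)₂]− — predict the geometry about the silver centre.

linear

Each nitro (N-bound nitrite) is −1; balancing the −1 overall charge requires Ag(I).
Group 11 minus oxidation state 1 gives a d¹⁰ configuration.
With 2 monodentate ligands the coordination number is 2.
A d¹⁰ ion with only two ligands adopts a linear arrangement (sp hybridisation; no CFSE preference).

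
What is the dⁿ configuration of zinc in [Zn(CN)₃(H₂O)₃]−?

Each cyanide is −1; water is neutral; balancing the −1 overall charge requires Zn(II).
Group 12 minus oxidation state 2 gives a d¹⁰ configuration.

d¹⁰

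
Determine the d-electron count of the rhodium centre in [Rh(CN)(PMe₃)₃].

Ligand charges: each cyanide is −1; trimethylphosphine is neutral. With an overall charge of 0 the rhodium centre must be in the +1 oxidation state.
Group 9 minus oxidation state 1 gives a d⁸ configuration.

d8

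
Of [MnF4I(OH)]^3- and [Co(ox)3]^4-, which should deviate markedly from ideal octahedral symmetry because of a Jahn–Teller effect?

[MnF4I(OH)]^3-

[MnF4I(OH)]^3-: Each fluoride is −1; each iodide is −1; each hydroxide is −1; balancing the −3 overall charge requires Mn(III). Group 7 minus oxidation state 3 gives a d⁴ configuration. Fluoride, hydroxide, and iodide are weak-field ligands for a first-row metal, so the complex is high-spin. The t₂g³e_g¹ (high-spin) configuration has an unevenly filled e_g set; the Jahn–Teller theorem predicts a tetragonal distortion (typically axial elongation) to lift the degeneracy.
[Co(ox)3]^4-: Summing ligand charges against the −4 overall charge gives an oxidation state of +2 for cobalt. Cobalt is a group-9 element; Co(II) is therefore d⁷. Oxalate is a weak-field ligand for a first-row metal, so the complex is high-spin. The d⁷ configuration leaves the e_g set evenly filled (or empty) — no strong Jahn–Teller driving force.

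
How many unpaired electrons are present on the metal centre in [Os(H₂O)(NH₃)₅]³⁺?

Water is neutral; ammonia is neutral; balancing the +3 overall charge requires Os(III).
Os sits in group 8, so the d-electron count is 8 − 3 = 5.
The spin state decides the count: a 5d ion has a large Δₒ and is invariably low-spin.
An octahedral low-spin d⁵ ion is t₂g⁵e_g⁰, giving 1 unpaired electron.

1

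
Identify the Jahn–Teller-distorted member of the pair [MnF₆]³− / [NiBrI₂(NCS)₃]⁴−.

[MnF₆]³−: Ligand charges: each fluoride is −1. With an overall charge of −3 the manganese centre must be in the +3 oxidation state. Group 7 minus oxidation state 3 gives a d⁴ configuration. Fluoride is a weak-field ligand for a first-row metal, so the complex is high-spin. The t₂g³e_g¹ (high-spin) configuration has an unevenly filled e_g set; the Jahn–Teller theorem predicts a tetragonal distortion (typically axial elongation) to lift the degeneracy.
[NiBrI₂(NCS)₃]⁴−: Summing ligand charges against the −4 overall charge gives an oxidation state of +2 for nickel. Nickel is a group-10 element; Ni(II) is therefore d⁸. The d⁸ configuration leaves the e_g set evenly filled (or empty) — no strong Jahn–Teller driving force.

[MnF₆]³−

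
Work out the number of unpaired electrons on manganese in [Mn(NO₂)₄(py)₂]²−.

1

Ligand charges: each nitro (N-bound nitrite) is −1; pyridine is neutral. With an overall charge of −2 the manganese centre must be in the +2 oxidation state.
Manganese is a group-7 element; Mn(II) is therefore d⁵.
The spin state decides the count: Nitro (N-bound nitrite) is a strong-field ligand (high in the spectrochemical series) for a first-row metal, so the complex is low-spin.
An octahedral low-spin d⁵ ion is t₂g⁵e_g⁰, giving 1 unpaired electron.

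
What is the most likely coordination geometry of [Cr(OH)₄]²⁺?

tetrahedral

Summing ligand charges against the +2 overall charge gives an oxidation state of +6 for chromium.
Chromium is a group-6 element; Cr(VI) is therefore d⁰.
Coordination number: 4.
A d⁰ ion has no crystal-field stabilisation preference between square planar and tetrahedral, so four ligands adopt the sterically favoured tetrahedral geometry.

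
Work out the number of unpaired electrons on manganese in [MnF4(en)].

3 unpaired electrons

Summing ligand charges against the 0 overall charge gives an oxidation state of +4 for manganese.
Group 7 minus oxidation state 4 gives a d³ configuration.
Counting donor atoms: 4×fluoride (monodentate) → 4 donors; 1×ethylenediamine (bidentate) → 2 donors. Coordination number = 6.
In an octahedral field the d³ configuration is t₂g³e_g⁰ (only one arrangement possible), giving 3 unpaired electrons.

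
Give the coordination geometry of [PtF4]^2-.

square planar

Summing ligand charges against the −2 overall charge gives an oxidation state of +2 for platinum.
Platinum is a group-10 element; Pt(II) is therefore d⁸.
Coordination number: 4.
A 5d d⁸ ion has a large crystal-field splitting; square planar leaves the high-energy d_{x²−y²} orbital empty and maximises CFSE.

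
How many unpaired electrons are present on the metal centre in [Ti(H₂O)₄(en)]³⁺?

1 unpaired electron

Summing ligand charges against the +3 overall charge gives an oxidation state of +3 for titanium.
Titanium is a group-4 element; Ti(III) is therefore d¹.
Counting donor atoms: 4×water (monodentate) → 4 donors; 1×ethylenediamine (bidentate) → 2 donors. Coordination number = 6.
In an octahedral field the d¹ configuration is t₂g¹e_g⁰ (only one arrangement possible), giving 1 unpaired electron.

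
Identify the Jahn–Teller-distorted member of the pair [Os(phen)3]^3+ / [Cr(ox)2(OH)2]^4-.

[Os(phen)3]^3+: 1,10-phenanthroline is neutral; balancing the +3 overall charge requires Os(III). Osmium is a group-8 element; Os(III) is therefore d⁵. A 5d ion has a large Δₒ and is invariably low-spin. The d⁵ configuration leaves the e_g set evenly filled (or empty) — no strong Jahn–Teller driving force.
[Cr(ox)2(OH)2]^4-: Ligand charges: each oxalate is −2; each hydroxide is −1. With an overall charge of −4 the chromium centre must be in the +2 oxidation state. Group 6 minus oxidation state 2 gives a d⁴ configuration. Hydroxide and oxalate are weak-field ligands for a first-row metal, so the complex is high-spin. The t₂g³e_g¹ (high-spin) configuration has an unevenly filled e_g set; the Jahn–Teller theorem predicts a tetragonal distortion (typically axial elongation) to lift the degeneracy.

[Cr(ox)2(OH)2]^4-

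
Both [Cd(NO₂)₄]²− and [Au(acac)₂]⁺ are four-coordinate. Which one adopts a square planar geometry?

[Au(acac)₂]⁺

For [Cd(NO₂)₄]²−: Ligand charges: each nitro (N-bound nitrite) is −1. With an overall charge of −2 the cadmium centre must be in the +2 oxidation state. Group 12 minus oxidation state 2 gives a d¹⁰ configuration. A d¹⁰ ion has no crystal-field stabilisation preference between square planar and tetrahedral, so four ligands adopt the sterically favoured tetrahedral geometry. → tetrahedral.
For [Au(acac)₂]⁺: Summing ligand charges against the +1 overall charge gives an oxidation state of +3 for gold. Group 11 minus oxidation state 3 gives a d⁸ configuration. A 5d d⁸ ion has a large crystal-field splitting; square planar leaves the high-energy d_{x²−y²} orbital empty and maximises CFSE. → square planar.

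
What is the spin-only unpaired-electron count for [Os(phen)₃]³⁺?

Ligand charges: 1,10-phenanthroline is neutral. With an overall charge of +3 the osmium centre must be in the +3 oxidation state.
Osmium is a group-8 element; Os(III) is therefore d⁵.
Counting donor atoms: 3×1,10-phenanthroline (bidentate) → 6 donors. Coordination number = 6.
The spin state decides the count: a 5d ion has a large Δₒ and is invariably low-spin.
An octahedral low-spin d⁵ ion is t₂g⁵e_g⁰, giving 1 unpaired electron.

1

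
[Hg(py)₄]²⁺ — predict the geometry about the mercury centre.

Pyridine is neutral; balancing the +2 overall charge requires Hg(II).
Mercury is a group-12 element; Hg(II) is therefore d¹⁰.
Coordination number: 4.
A d¹⁰ ion has no crystal-field stabilisation preference between square planar and tetrahedral, so four ligands adopt the sterically favoured tetrahedral geometry.

tetrahedral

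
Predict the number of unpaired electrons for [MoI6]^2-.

2 unpaired electrons

Ligand charges: each iodide is −1. With an overall charge of −2 the molybdenum centre must be in the +4 oxidation state.
Group 6 minus oxidation state 4 gives a d² configuration.
In an octahedral field the d² configuration is t₂g²e_g⁰ (only one arrangement possible), giving 2 unpaired electrons.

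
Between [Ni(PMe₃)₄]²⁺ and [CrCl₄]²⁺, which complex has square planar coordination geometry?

[Ni(PMe₃)₄]²⁺

For [Ni(PMe₃)₄]²⁺: Ligand charges: trimethylphosphine is neutral. With an overall charge of +2 the nickel centre must be in the +2 oxidation state. Ni sits in group 10, so the d-electron count is 10 − 2 = 8. Trimethylphosphine is a strong-field ligand (high in the spectrochemical series). A 3d d⁸ ion with strong-field ligands gains enough CFSE to favour square planar over tetrahedral. → square planar.
For [CrCl₄]²⁺: Summing ligand charges against the +2 overall charge gives an oxidation state of +6 for chromium. Cr sits in group 6, so the d-electron count is 6 − 6 = 0. A d⁰ ion has no crystal-field stabilisation preference between square planar and tetrahedral, so four ligands adopt the sterically favoured tetrahedral geometry. → tetrahedral.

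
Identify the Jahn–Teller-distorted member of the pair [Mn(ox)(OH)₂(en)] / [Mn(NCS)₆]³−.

[Mn(ox)(OH)₂(en)]: Summing ligand charges against the 0 overall charge gives an oxidation state of +4 for manganese. Manganese is a group-7 element; Mn(IV) is therefore d³. The d³ configuration leaves the e_g set evenly filled (or empty) — no strong Jahn–Teller driving force.
[Mn(NCS)₆]³−: Summing ligand charges against the −3 overall charge gives an oxidation state of +3 for manganese. Group 7 minus oxidation state 3 gives a d⁴ configuration. Isothiocyanate is a weak-field ligand for a first-row metal, so the complex is high-spin. The t₂g³e_g¹ (high-spin) configuration has an unevenly filled e_g set; the Jahn–Teller theorem predicts a tetragonal distortion (typically axial elongation) to lift the degeneracy.

[Mn(NCS)₆]³−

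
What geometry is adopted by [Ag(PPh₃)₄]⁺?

tetrahedral

Ligand charges: triphenylphosphine is neutral. With an overall charge of +1 the silver centre must be in the +1 oxidation state.
Group 11 minus oxidation state 1 gives a d¹⁰ configuration.
Coordination number: 4.
A d¹⁰ ion has no crystal-field stabilisation preference between square planar and tetrahedral, so four ligands adopt the sterically favoured tetrahedral geometry.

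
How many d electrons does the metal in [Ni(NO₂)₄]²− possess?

Ligand charges: each nitro (N-bound nitrite) is −1. With an overall charge of −2 the nickel centre must be in the +2 oxidation state.
Ni sits in group 10, so the d-electron count is 10 − 2 = 8.

d⁸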